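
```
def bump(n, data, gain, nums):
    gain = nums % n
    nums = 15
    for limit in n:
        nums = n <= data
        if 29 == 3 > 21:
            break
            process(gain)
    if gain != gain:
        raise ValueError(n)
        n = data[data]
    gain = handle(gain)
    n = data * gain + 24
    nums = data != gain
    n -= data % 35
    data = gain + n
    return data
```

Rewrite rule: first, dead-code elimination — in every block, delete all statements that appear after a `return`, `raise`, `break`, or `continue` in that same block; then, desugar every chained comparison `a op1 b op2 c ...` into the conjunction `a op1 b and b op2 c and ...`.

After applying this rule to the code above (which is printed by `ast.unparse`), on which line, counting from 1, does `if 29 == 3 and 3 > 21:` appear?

6

Transformed code:
def bump(n, data, gain, nums):
    gain = nums % n
    nums = 15
    for limit in n:
        nums = n <= data
        if 29 == 3 and 3 > 21:
            break
    if gain != gain:
        raise ValueError(n)
    gain = handle(gain)
    n = data * gain + 24
    nums = data != gain
    n -= data % 35
    data = gain + n
    return data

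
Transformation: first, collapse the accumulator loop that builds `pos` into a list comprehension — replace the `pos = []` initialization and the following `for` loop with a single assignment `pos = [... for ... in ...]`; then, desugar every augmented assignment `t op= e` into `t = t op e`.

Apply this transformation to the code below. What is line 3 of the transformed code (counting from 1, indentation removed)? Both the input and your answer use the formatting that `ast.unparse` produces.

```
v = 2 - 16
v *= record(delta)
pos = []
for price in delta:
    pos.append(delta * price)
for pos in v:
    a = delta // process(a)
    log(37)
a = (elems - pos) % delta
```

pos = [delta * price for price in delta]

Transformed code:
v = 2 - 16
v = v * record(delta)
pos = [delta * price for price in delta]
for pos in v:
    a = delta // process(a)
    log(37)
a = (elems - pos) % delta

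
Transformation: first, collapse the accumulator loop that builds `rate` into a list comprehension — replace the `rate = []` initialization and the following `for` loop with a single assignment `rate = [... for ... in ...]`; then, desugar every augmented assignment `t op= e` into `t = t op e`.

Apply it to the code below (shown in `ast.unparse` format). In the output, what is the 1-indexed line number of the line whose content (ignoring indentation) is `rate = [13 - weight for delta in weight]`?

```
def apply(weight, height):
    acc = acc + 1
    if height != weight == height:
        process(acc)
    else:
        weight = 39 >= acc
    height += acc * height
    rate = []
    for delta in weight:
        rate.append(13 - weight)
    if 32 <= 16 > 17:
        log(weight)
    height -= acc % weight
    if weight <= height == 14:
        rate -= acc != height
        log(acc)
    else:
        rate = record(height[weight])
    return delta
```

Transformed code:
def apply(weight, height):
    acc = acc + 1
    if height != weight == height:
        process(acc)
    else:
        weight = 39 >= acc
    height = height + acc * height
    rate = [13 - weight for delta in weight]
    if 32 <= 16 > 17:
        log(weight)
    height = height - acc % weight
    if weight <= height == 14:
        rate = rate - (acc != height)
        log(acc)
    else:
        rate = record(height[weight])
    return delta

8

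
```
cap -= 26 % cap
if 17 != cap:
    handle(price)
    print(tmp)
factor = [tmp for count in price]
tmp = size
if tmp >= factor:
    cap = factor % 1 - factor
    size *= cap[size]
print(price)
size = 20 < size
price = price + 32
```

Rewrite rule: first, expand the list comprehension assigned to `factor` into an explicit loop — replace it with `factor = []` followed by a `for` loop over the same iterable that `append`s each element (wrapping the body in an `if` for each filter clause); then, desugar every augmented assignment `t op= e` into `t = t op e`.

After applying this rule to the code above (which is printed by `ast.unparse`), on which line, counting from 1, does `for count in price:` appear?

6

Transformed code:
cap = cap - 26 % cap
if 17 != cap:
    handle(price)
    print(tmp)
factor = []
for count in price:
    factor.append(tmp)
tmp = size
if tmp >= factor:
    cap = factor % 1 - factor
    size = size * cap[size]
print(price)
size = 20 < size
price = price + 32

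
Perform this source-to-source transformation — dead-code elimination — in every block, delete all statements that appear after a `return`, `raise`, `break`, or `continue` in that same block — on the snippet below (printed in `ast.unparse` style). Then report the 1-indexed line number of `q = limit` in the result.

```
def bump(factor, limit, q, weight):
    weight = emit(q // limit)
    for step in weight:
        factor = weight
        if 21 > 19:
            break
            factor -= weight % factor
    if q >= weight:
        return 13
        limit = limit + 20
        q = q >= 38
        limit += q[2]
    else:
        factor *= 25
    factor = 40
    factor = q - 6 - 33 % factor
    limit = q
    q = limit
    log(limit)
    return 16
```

Transformed code:
def bump(factor, limit, q, weight):
    weight = emit(q // limit)
    for step in weight:
        factor = weight
        if 21 > 19:
            break
    if q >= weight:
        return 13
    else:
        factor *= 25
    factor = 40
    factor = q - 6 - 33 % factor
    limit = q
    q = limit
    log(limit)
    return 16

14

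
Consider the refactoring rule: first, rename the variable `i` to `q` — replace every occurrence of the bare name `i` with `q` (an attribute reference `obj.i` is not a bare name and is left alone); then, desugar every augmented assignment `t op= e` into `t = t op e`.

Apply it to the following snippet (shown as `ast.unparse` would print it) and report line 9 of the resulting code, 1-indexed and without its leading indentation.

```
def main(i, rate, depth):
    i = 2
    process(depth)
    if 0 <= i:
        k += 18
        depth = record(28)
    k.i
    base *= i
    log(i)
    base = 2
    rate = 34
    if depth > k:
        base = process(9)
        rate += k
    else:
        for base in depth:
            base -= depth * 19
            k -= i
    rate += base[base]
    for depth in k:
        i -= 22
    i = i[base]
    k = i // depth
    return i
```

log(q)

Transformed code:
def main(q, rate, depth):
    q = 2
    process(depth)
    if 0 <= q:
        k = k + 18
        depth = record(28)
    k.i
    base = base * q
    log(q)
    base = 2
    rate = 34
    if depth > k:
        base = process(9)
        rate = rate + k
    else:
        for base in depth:
            base = base - depth * 19
            k = k - q
    rate = rate + base[base]
    for depth in k:
        q = q - 22
    q = q[base]
    k = q // depth
    return q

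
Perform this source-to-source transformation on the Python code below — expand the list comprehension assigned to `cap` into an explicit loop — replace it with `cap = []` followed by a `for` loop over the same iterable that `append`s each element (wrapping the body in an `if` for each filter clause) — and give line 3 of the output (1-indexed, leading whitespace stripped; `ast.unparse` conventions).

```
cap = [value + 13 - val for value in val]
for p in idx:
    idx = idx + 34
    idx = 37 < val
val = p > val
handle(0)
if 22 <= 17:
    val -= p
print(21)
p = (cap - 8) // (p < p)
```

cap.append(value + 13 - val)

Transformed code:
cap = []
for value in val:
    cap.append(value + 13 - val)
for p in idx:
    idx = idx + 34
    idx = 37 < val
val = p > val
handle(0)
if 22 <= 17:
    val -= p
print(21)
p = (cap - 8) // (p < p)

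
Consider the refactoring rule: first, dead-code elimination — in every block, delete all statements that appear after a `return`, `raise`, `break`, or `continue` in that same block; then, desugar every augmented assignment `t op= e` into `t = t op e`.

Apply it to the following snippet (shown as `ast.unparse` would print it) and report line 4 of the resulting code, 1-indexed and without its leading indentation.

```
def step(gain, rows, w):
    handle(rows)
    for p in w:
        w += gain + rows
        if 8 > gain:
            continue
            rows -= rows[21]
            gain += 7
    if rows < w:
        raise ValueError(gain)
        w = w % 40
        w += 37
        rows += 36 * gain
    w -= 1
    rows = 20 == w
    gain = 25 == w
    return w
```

Transformed code:
def step(gain, rows, w):
    handle(rows)
    for p in w:
        w = w + (gain + rows)
        if 8 > gain:
            continue
    if rows < w:
        raise ValueError(gain)
    w = w - 1
    rows = 20 == w
    gain = 25 == w
    return w

w = w + (gain + rows)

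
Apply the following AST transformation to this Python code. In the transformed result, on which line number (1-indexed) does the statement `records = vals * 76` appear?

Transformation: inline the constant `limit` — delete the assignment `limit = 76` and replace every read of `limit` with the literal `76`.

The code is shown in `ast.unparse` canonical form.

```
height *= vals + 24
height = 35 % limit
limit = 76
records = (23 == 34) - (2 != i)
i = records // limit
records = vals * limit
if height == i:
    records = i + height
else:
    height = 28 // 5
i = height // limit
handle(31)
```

Transformed code:
height *= vals + 24
height = 35 % 76
records = (23 == 34) - (2 != i)
i = records // 76
records = vals * 76
if height == i:
    records = i + height
else:
    height = 28 // 5
i = height // 76
handle(31)

5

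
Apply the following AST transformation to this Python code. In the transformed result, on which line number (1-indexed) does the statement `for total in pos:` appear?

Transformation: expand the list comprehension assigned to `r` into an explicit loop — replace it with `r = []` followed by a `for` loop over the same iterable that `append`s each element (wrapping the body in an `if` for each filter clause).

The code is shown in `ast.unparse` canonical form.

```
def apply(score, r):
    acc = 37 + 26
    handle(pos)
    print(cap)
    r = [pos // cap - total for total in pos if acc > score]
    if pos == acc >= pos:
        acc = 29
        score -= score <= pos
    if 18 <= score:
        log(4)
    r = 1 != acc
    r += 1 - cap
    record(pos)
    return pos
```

Transformed code:
def apply(score, r):
    acc = 37 + 26
    handle(pos)
    print(cap)
    r = []
    for total in pos:
        if acc > score:
            r.append(pos // cap - total)
    if pos == acc >= pos:
        acc = 29
        score -= score <= pos
    if 18 <= score:
        log(4)
    r = 1 != acc
    r += 1 - cap
    record(pos)
    return pos

6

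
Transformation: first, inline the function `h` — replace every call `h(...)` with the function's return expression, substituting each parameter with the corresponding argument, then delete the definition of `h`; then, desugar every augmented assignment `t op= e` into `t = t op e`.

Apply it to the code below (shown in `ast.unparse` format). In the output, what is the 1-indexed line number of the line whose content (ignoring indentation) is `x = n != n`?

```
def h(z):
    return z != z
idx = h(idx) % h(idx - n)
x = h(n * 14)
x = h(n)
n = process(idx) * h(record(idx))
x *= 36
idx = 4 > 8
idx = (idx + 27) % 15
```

Transformed code:
idx = (idx != idx) % (idx - n != idx - n)
x = n * 14 != n * 14
x = n != n
n = process(idx) * (record(idx) != record(idx))
x = x * 36
idx = 4 > 8
idx = (idx + 27) % 15

3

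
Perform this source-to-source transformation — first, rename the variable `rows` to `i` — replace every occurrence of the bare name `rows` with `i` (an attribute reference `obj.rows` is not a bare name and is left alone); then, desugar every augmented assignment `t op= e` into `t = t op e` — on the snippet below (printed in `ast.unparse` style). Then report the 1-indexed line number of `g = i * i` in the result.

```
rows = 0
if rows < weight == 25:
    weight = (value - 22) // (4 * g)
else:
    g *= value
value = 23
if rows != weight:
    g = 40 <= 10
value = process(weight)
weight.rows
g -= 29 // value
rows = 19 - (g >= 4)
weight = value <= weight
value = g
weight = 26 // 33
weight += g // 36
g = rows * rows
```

17

Transformed code:
i = 0
if i < weight == 25:
    weight = (value - 22) // (4 * g)
else:
    g = g * value
value = 23
if i != weight:
    g = 40 <= 10
value = process(weight)
weight.rows
g = g - 29 // value
i = 19 - (g >= 4)
weight = value <= weight
value = g
weight = 26 // 33
weight = weight + g // 36
g = i * i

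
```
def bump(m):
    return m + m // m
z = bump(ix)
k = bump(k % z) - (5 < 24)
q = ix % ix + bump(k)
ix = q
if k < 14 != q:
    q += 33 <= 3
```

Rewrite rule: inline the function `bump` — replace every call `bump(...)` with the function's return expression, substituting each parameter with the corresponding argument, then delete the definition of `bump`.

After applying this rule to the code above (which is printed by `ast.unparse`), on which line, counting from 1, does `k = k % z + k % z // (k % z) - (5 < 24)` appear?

Transformed code:
z = ix + ix // ix
k = k % z + k % z // (k % z) - (5 < 24)
q = ix % ix + (k + k // k)
ix = q
if k < 14 != q:
    q += 33 <= 3

2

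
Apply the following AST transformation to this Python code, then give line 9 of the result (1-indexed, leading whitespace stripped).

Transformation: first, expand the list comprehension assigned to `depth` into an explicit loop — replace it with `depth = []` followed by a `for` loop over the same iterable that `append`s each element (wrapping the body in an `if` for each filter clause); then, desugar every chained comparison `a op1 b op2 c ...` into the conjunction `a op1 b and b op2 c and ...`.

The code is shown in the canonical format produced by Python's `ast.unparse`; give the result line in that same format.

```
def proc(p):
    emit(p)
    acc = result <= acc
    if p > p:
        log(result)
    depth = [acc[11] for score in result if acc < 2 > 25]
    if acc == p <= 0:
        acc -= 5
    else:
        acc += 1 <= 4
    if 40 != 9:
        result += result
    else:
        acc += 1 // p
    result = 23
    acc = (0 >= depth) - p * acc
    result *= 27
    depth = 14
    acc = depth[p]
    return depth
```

depth.append(acc[11])

Transformed code:
def proc(p):
    emit(p)
    acc = result <= acc
    if p > p:
        log(result)
    depth = []
    for score in result:
        if acc < 2 and 2 > 25:
            depth.append(acc[11])
    if acc == p and p <= 0:
        acc -= 5
    else:
        acc += 1 <= 4
    if 40 != 9:
        result += result
    else:
        acc += 1 // p
    result = 23
    acc = (0 >= depth) - p * acc
    result *= 27
    depth = 14
    acc = depth[p]
    return depth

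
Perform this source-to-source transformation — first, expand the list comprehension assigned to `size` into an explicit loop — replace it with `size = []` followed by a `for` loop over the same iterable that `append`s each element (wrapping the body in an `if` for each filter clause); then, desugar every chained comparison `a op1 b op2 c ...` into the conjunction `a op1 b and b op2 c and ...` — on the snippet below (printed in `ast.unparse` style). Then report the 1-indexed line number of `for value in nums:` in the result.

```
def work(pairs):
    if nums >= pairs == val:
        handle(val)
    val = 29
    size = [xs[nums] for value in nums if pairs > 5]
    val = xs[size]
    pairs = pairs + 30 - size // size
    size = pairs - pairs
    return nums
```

Transformed code:
def work(pairs):
    if nums >= pairs and pairs == val:
        handle(val)
    val = 29
    size = []
    for value in nums:
        if pairs > 5:
            size.append(xs[nums])
    val = xs[size]
    pairs = pairs + 30 - size // size
    size = pairs - pairs
    return nums

6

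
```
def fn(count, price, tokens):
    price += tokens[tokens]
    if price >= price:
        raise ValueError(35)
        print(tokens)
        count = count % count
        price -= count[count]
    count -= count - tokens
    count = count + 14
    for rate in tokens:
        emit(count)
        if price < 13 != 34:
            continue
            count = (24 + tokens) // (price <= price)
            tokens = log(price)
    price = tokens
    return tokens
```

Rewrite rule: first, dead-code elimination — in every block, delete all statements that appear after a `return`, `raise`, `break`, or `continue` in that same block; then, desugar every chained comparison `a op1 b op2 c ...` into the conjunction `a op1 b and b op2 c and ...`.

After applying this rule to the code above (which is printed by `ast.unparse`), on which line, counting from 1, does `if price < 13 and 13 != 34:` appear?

Transformed code:
def fn(count, price, tokens):
    price += tokens[tokens]
    if price >= price:
        raise ValueError(35)
    count -= count - tokens
    count = count + 14
    for rate in tokens:
        emit(count)
        if price < 13 and 13 != 34:
            continue
    price = tokens
    return tokens

9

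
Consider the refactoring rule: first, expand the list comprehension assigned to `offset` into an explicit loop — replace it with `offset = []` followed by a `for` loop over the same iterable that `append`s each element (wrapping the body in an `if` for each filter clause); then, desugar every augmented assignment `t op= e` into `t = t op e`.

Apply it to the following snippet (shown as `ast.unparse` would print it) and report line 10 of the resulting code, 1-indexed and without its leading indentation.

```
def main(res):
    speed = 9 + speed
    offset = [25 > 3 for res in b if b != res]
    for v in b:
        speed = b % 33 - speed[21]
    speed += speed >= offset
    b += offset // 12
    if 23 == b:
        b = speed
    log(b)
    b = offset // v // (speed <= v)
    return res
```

b = b + offset // 12

Transformed code:
def main(res):
    speed = 9 + speed
    offset = []
    for res in b:
        if b != res:
            offset.append(25 > 3)
    for v in b:
        speed = b % 33 - speed[21]
    speed = speed + (speed >= offset)
    b = b + offset // 12
    if 23 == b:
        b = speed
    log(b)
    b = offset // v // (speed <= v)
    return res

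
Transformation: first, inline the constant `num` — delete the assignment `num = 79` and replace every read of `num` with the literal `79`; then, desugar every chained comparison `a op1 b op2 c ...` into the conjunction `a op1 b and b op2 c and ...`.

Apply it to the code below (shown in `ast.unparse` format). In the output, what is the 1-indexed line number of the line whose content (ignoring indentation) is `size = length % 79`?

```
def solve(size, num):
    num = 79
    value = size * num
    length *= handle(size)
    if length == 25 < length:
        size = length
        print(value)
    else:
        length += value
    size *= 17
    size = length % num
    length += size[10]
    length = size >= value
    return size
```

Transformed code:
def solve(size, num):
    value = size * 79
    length *= handle(size)
    if length == 25 and 25 < length:
        size = length
        print(value)
    else:
        length += value
    size *= 17
    size = length % 79
    length += size[10]
    length = size >= value
    return size

10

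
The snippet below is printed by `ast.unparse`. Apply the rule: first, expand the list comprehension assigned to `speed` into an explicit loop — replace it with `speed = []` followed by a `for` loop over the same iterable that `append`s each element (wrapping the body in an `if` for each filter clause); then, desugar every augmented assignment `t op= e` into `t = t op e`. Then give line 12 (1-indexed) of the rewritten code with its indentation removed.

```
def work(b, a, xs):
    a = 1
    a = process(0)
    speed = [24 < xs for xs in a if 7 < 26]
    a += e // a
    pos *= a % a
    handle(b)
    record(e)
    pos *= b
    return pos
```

Transformed code:
def work(b, a, xs):
    a = 1
    a = process(0)
    speed = []
    for xs in a:
        if 7 < 26:
            speed.append(24 < xs)
    a = a + e // a
    pos = pos * (a % a)
    handle(b)
    record(e)
    pos = pos * b
    return pos

pos = pos * b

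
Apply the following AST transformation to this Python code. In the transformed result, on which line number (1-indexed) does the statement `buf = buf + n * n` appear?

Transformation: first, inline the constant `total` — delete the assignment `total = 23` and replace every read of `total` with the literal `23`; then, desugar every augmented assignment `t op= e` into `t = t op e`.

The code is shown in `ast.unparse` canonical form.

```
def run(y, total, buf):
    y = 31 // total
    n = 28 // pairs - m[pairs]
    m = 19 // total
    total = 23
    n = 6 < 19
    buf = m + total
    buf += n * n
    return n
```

7

Transformed code:
def run(y, total, buf):
    y = 31 // 23
    n = 28 // pairs - m[pairs]
    m = 19 // 23
    n = 6 < 19
    buf = m + 23
    buf = buf + n * n
    return n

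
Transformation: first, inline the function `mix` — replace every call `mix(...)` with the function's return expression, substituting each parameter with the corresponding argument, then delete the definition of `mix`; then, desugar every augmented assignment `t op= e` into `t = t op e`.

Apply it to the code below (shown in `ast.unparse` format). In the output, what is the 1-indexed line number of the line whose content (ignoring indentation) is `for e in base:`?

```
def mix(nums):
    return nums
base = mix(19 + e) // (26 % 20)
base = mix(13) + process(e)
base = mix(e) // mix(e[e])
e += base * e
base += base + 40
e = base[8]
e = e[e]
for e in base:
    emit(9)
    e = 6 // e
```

8

Transformed code:
base = (19 + e) // (26 % 20)
base = 13 + process(e)
base = e // e[e]
e = e + base * e
base = base + (base + 40)
e = base[8]
e = e[e]
for e in base:
    emit(9)
    e = 6 // e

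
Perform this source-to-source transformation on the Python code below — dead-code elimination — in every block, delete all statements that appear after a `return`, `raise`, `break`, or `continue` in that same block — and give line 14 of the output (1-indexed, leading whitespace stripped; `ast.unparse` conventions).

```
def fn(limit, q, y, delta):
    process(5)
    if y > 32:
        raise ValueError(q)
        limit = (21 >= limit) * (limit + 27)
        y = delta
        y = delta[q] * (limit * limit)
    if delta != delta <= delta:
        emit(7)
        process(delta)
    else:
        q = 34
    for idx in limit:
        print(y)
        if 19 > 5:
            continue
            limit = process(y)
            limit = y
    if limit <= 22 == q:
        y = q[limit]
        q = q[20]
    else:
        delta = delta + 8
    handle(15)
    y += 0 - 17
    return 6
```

if limit <= 22 == q:

Transformed code:
def fn(limit, q, y, delta):
    process(5)
    if y > 32:
        raise ValueError(q)
    if delta != delta <= delta:
        emit(7)
        process(delta)
    else:
        q = 34
    for idx in limit:
        print(y)
        if 19 > 5:
            continue
    if limit <= 22 == q:
        y = q[limit]
        q = q[20]
    else:
        delta = delta + 8
    handle(15)
    y += 0 - 17
    return 6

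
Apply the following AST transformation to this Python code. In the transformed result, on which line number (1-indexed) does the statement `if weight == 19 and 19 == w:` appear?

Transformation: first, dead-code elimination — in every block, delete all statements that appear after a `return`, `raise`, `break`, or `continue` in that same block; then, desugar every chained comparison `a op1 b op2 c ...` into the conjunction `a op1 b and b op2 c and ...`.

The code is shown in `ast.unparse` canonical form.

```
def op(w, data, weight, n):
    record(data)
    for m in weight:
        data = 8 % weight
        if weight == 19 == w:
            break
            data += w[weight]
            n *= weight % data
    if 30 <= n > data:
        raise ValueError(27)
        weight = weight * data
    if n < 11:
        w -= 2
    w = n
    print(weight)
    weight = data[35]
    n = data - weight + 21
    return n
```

Transformed code:
def op(w, data, weight, n):
    record(data)
    for m in weight:
        data = 8 % weight
        if weight == 19 and 19 == w:
            break
    if 30 <= n and n > data:
        raise ValueError(27)
    if n < 11:
        w -= 2
    w = n
    print(weight)
    weight = data[35]
    n = data - weight + 21
    return n

5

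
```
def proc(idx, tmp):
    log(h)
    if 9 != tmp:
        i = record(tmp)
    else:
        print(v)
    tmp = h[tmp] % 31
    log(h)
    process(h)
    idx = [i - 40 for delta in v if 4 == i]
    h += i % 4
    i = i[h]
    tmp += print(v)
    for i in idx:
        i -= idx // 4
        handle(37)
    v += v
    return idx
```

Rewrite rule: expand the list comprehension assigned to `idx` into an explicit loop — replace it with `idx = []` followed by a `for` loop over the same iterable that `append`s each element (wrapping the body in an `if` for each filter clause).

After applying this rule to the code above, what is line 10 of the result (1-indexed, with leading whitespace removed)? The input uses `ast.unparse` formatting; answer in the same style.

Transformed code:
def proc(idx, tmp):
    log(h)
    if 9 != tmp:
        i = record(tmp)
    else:
        print(v)
    tmp = h[tmp] % 31
    log(h)
    process(h)
    idx = []
    for delta in v:
        if 4 == i:
            idx.append(i - 40)
    h += i % 4
    i = i[h]
    tmp += print(v)
    for i in idx:
        i -= idx // 4
        handle(37)
    v += v
    return idx

idx = []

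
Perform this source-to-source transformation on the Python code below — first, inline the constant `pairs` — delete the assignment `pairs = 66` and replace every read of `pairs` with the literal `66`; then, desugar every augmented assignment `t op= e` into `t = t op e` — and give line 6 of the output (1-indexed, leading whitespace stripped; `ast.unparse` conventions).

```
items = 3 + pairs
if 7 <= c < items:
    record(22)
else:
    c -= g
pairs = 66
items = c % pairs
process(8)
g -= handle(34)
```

Transformed code:
items = 3 + 66
if 7 <= c < items:
    record(22)
else:
    c = c - g
items = c % 66
process(8)
g = g - handle(34)

items = c % 66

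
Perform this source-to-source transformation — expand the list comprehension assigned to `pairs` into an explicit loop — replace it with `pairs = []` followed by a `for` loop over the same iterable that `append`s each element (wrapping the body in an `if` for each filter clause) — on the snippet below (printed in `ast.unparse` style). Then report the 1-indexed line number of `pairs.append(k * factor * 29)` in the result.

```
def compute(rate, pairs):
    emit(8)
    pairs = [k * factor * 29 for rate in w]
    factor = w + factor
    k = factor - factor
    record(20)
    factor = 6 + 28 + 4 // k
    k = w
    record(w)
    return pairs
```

5

Transformed code:
def compute(rate, pairs):
    emit(8)
    pairs = []
    for rate in w:
        pairs.append(k * factor * 29)
    factor = w + factor
    k = factor - factor
    record(20)
    factor = 6 + 28 + 4 // k
    k = w
    record(w)
    return pairs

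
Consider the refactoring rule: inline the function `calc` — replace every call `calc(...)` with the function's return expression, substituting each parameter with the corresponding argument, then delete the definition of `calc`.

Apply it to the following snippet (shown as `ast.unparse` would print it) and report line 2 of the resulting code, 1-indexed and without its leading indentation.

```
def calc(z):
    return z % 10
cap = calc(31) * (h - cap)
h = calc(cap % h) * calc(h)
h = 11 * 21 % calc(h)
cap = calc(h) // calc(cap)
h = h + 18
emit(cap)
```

h = cap % h % 10 * (h % 10)

Transformed code:
cap = 31 % 10 * (h - cap)
h = cap % h % 10 * (h % 10)
h = 11 * 21 % (h % 10)
cap = h % 10 // (cap % 10)
h = h + 18
emit(cap)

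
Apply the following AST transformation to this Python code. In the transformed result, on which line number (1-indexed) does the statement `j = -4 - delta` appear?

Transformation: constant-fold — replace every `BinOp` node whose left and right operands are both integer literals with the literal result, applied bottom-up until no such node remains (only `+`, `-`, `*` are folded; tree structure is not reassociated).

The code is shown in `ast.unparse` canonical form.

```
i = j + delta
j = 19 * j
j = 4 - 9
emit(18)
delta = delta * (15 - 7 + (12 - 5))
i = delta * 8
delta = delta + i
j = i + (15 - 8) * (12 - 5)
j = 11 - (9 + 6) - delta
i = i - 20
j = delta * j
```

Transformed code:
i = j + delta
j = 19 * j
j = -5
emit(18)
delta = delta * 15
i = delta * 8
delta = delta + i
j = i + 49
j = -4 - delta
i = i - 20
j = delta * j

9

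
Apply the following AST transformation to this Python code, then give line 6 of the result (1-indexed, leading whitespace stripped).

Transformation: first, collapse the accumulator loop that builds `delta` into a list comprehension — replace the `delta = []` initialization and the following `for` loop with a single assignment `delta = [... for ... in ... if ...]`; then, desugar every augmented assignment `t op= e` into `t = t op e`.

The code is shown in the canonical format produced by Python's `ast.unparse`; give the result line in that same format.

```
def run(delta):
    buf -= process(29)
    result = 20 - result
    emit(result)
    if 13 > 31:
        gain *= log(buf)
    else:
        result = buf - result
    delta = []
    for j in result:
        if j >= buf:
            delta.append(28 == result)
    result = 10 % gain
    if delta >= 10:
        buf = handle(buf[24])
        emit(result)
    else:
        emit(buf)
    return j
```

gain = gain * log(buf)

Transformed code:
def run(delta):
    buf = buf - process(29)
    result = 20 - result
    emit(result)
    if 13 > 31:
        gain = gain * log(buf)
    else:
        result = buf - result
    delta = [28 == result for j in result if j >= buf]
    result = 10 % gain
    if delta >= 10:
        buf = handle(buf[24])
        emit(result)
    else:
        emit(buf)
    return j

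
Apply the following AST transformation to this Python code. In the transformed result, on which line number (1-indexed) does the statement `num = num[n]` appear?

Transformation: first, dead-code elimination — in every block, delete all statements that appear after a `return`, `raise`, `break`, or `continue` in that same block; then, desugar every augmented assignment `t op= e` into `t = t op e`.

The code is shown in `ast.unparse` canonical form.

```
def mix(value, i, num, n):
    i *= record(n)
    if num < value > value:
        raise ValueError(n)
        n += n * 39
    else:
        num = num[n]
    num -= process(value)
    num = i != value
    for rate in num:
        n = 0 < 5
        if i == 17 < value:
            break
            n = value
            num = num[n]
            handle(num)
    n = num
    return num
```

6

Transformed code:
def mix(value, i, num, n):
    i = i * record(n)
    if num < value > value:
        raise ValueError(n)
    else:
        num = num[n]
    num = num - process(value)
    num = i != value
    for rate in num:
        n = 0 < 5
        if i == 17 < value:
            break
    n = num
    return num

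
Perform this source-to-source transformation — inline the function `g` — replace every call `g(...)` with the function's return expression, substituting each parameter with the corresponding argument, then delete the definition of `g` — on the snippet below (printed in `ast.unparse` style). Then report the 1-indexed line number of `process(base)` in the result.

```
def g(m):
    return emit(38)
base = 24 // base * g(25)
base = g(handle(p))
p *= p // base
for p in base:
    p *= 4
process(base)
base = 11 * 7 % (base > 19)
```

6

Transformed code:
base = 24 // base * emit(38)
base = emit(38)
p *= p // base
for p in base:
    p *= 4
process(base)
base = 11 * 7 % (base > 19)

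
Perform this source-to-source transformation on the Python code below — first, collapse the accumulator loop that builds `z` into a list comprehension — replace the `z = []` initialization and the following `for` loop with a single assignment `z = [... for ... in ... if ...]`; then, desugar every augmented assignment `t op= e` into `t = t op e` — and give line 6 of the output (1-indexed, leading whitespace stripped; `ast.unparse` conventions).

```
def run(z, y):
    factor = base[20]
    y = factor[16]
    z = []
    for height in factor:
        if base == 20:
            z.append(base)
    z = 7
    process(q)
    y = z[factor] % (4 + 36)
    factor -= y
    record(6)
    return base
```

process(q)

Transformed code:
def run(z, y):
    factor = base[20]
    y = factor[16]
    z = [base for height in factor if base == 20]
    z = 7
    process(q)
    y = z[factor] % (4 + 36)
    factor = factor - y
    record(6)
    return base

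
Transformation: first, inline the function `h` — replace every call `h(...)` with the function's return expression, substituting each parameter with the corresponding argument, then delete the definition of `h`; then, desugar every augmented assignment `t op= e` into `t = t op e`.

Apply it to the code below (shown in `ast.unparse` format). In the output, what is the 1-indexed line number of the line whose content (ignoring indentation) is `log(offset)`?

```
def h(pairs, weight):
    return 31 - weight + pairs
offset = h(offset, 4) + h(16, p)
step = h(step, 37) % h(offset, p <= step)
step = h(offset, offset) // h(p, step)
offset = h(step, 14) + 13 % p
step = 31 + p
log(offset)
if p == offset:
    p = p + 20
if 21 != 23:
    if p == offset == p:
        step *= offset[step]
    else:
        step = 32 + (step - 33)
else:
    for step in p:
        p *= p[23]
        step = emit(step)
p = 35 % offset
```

6

Transformed code:
offset = 31 - 4 + offset + (31 - p + 16)
step = (31 - 37 + step) % (31 - (p <= step) + offset)
step = (31 - offset + offset) // (31 - step + p)
offset = 31 - 14 + step + 13 % p
step = 31 + p
log(offset)
if p == offset:
    p = p + 20
if 21 != 23:
    if p == offset == p:
        step = step * offset[step]
    else:
        step = 32 + (step - 33)
else:
    for step in p:
        p = p * p[23]
        step = emit(step)
p = 35 % offset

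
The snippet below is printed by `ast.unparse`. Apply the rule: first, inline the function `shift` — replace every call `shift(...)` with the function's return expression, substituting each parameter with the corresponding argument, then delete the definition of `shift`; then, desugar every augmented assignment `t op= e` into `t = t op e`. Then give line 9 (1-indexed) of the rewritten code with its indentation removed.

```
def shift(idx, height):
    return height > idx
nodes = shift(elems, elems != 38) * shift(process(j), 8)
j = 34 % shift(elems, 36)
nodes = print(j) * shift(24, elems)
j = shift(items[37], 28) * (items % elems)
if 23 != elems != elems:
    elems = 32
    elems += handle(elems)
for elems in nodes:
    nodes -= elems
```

Transformed code:
nodes = ((elems != 38) > elems) * (8 > process(j))
j = 34 % (36 > elems)
nodes = print(j) * (elems > 24)
j = (28 > items[37]) * (items % elems)
if 23 != elems != elems:
    elems = 32
    elems = elems + handle(elems)
for elems in nodes:
    nodes = nodes - elems

nodes = nodes - elems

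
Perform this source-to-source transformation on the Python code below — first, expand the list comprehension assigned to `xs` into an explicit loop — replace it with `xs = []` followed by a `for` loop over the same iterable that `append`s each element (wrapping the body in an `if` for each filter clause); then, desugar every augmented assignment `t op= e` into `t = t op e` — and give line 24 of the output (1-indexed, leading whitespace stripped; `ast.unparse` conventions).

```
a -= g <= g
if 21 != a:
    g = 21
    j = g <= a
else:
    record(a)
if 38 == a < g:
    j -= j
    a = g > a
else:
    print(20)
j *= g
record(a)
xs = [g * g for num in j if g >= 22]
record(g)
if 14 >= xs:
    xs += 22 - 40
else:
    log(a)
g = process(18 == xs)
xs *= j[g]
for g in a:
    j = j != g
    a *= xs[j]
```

Transformed code:
a = a - (g <= g)
if 21 != a:
    g = 21
    j = g <= a
else:
    record(a)
if 38 == a < g:
    j = j - j
    a = g > a
else:
    print(20)
j = j * g
record(a)
xs = []
for num in j:
    if g >= 22:
        xs.append(g * g)
record(g)
if 14 >= xs:
    xs = xs + (22 - 40)
else:
    log(a)
g = process(18 == xs)
xs = xs * j[g]
for g in a:
    j = j != g
    a = a * xs[j]

xs = xs * j[g]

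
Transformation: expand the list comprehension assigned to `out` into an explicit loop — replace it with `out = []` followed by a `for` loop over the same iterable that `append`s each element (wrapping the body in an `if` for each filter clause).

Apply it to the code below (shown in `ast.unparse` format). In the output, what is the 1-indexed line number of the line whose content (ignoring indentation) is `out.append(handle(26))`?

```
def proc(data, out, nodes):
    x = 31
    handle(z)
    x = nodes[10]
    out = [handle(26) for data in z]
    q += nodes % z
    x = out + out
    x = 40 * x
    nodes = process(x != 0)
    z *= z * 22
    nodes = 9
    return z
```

Transformed code:
def proc(data, out, nodes):
    x = 31
    handle(z)
    x = nodes[10]
    out = []
    for data in z:
        out.append(handle(26))
    q += nodes % z
    x = out + out
    x = 40 * x
    nodes = process(x != 0)
    z *= z * 22
    nodes = 9
    return z

7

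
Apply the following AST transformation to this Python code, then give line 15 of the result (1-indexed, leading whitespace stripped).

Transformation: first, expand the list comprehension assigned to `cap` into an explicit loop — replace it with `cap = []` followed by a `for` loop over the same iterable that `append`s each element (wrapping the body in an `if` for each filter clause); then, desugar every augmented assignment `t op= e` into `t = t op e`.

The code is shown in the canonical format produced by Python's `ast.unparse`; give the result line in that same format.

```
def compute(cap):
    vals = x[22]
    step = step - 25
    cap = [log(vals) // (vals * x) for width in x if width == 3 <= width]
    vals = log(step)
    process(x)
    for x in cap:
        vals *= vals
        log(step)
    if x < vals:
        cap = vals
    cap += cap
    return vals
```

Transformed code:
def compute(cap):
    vals = x[22]
    step = step - 25
    cap = []
    for width in x:
        if width == 3 <= width:
            cap.append(log(vals) // (vals * x))
    vals = log(step)
    process(x)
    for x in cap:
        vals = vals * vals
        log(step)
    if x < vals:
        cap = vals
    cap = cap + cap
    return vals

cap = cap + cap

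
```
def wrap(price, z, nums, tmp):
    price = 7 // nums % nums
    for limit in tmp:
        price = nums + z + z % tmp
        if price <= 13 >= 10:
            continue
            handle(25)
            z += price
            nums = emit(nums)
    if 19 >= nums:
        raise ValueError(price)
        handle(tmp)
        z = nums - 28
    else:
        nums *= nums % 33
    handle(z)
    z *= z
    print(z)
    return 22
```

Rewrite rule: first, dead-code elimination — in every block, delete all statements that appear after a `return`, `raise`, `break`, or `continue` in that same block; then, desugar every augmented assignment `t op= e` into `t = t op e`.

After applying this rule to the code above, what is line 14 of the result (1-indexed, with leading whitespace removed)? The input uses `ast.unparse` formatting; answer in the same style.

return 22

Transformed code:
def wrap(price, z, nums, tmp):
    price = 7 // nums % nums
    for limit in tmp:
        price = nums + z + z % tmp
        if price <= 13 >= 10:
            continue
    if 19 >= nums:
        raise ValueError(price)
    else:
        nums = nums * (nums % 33)
    handle(z)
    z = z * z
    print(z)
    return 22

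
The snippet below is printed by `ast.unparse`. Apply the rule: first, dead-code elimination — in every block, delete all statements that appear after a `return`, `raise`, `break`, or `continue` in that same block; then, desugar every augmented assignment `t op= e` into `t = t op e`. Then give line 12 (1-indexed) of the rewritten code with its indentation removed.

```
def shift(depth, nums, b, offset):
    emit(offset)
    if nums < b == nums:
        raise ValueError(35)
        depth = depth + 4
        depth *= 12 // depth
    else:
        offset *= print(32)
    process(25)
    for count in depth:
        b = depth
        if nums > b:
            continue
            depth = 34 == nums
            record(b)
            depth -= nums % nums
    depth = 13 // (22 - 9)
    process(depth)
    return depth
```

depth = 13 // (22 - 9)

Transformed code:
def shift(depth, nums, b, offset):
    emit(offset)
    if nums < b == nums:
        raise ValueError(35)
    else:
        offset = offset * print(32)
    process(25)
    for count in depth:
        b = depth
        if nums > b:
            continue
    depth = 13 // (22 - 9)
    process(depth)
    return depth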